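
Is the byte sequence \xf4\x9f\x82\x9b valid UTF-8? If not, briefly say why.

invalid (encodes a value above U+10FFFF)

Leading byte 0xF4 = 11110100 → 4-byte form.
Payload = 0x11F09B, which exceeds U+10FFFF, the maximum Unicode code point. (Leading bytes F5–FF, or F4 followed by ≥ 0x90, are invalid.)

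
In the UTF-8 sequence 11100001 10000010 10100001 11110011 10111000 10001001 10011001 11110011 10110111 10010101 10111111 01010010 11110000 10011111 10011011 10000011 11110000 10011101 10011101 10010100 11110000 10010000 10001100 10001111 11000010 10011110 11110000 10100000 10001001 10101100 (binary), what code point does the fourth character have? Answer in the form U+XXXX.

U+0052

Offset 0: leading byte 0xE1 = 11100001 → 3-byte char #1 = E1 82 A1.
Offset 3: leading byte 0xF3 = 11110011 → 4-byte char #2 = F3 B8 89 99.
Offset 7: leading byte 0xF3 = 11110011 → 4-byte char #3 = F3 B7 95 BF.
Offset 11: leading byte 0x52 = 01010010 → 1-byte char #4 = 52.
Leading byte 0x52 = 01010010 matches 0xxxxxxx → 1-byte sequence.
Byte 1: 0x52 = 01010010, payload 1010010 (7 bits).
Concatenate: 1010010 = 0x52 (7 bits → U+0052).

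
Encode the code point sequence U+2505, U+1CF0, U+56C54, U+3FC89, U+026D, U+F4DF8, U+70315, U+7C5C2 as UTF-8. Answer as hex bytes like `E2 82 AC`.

U+2505: 3-byte form → E2 94 85.
U+1CF0: 3-byte form → E1 B3 B0.
U+56C54: 4-byte form → F1 96 B1 94.
U+3FC89: 4-byte form → F0 BF B2 89.
U+026D: 2-byte form → C9 AD.
U+F4DF8: 4-byte form → F3 B4 B7 B8.
U+70315: 4-byte form → F1 B0 8C 95.
U+7C5C2: 4-byte form → F1 BC 97 82.
Concatenated (28 bytes): E2 94 85 E1 B3 B0 F1 96 B1 94 F0 BF B2 89 C9 AD F3 B4 B7 B8 F1 B0 8C 95 F1 BC 97 82.

E2 94 85 E1 B3 B0 F1 96 B1 94 F0 BF B2 89 C9 AD F3 B4 B7 B8 F1 B0 8C 95 F1 BC 97 82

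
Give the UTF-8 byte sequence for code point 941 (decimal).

CE AD

U+03AD = 0x3AD = 941 decimal. In range U+0080–U+07FF → 2-byte form: 110xxxxx 10xxxxxx.
Binary (11 bits): 01110101101.
Split 5+6: 01110 | 101101.
Byte 1: 11001110 = 0xCE.
Byte 2: 10101101 = 0xAD.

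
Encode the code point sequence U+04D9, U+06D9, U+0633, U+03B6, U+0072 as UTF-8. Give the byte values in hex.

D3 99 DB 99 D8 B3 CE B6 72

U+04D9: 2-byte form → D3 99.
U+06D9: 2-byte form → DB 99.
U+0633: 2-byte form → D8 B3.
U+03B6: 2-byte form → CE B6.
U+0072: 1-byte form → 72.
Concatenated (9 bytes): D3 99 DB 99 D8 B3 CE B6 72.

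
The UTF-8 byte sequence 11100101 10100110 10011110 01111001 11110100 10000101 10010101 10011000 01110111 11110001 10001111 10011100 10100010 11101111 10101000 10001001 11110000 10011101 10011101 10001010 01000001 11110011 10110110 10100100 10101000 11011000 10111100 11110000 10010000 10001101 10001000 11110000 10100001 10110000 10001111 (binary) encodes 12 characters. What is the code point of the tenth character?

Offset 0: leading byte 0xE5 = 11100101 → 3-byte char #1 = E5 A6 9E.
Offset 3: leading byte 0x79 = 01111001 → 1-byte char #2 = 79.
Offset 4: leading byte 0xF4 = 11110100 → 4-byte char #3 = F4 85 95 98.
Offset 8: leading byte 0x77 = 01110111 → 1-byte char #4 = 77.
Offset 9: leading byte 0xF1 = 11110001 → 4-byte char #5 = F1 8F 9C A2.
Offset 13: leading byte 0xEF = 11101111 → 3-byte char #6 = EF A8 89.
Offset 16: leading byte 0xF0 = 11110000 → 4-byte char #7 = F0 9D 9D 8A.
Offset 20: leading byte 0x41 = 01000001 → 1-byte char #8 = 41.
Offset 21: leading byte 0xF3 = 11110011 → 4-byte char #9 = F3 B6 A4 A8.
Offset 25: leading byte 0xD8 = 11011000 → 2-byte char #10 = D8 BC.
Leading byte 0xD8 = 11011000 matches 110xxxxx → 2-byte sequence.
Byte 1: 0xD8 = 11011000, payload 11000 (5 bits).
Byte 2: 0xBC = 10111100 (10xxxxxx ✓), payload 111100.
Concatenate: 11000111100 = 0x63C (11 bits → U+063C).

U+063C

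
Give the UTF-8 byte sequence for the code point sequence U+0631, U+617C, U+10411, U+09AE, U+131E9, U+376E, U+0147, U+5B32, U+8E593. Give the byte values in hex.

U+0631: 2-byte form → D8 B1.
U+617C: 3-byte form → E6 85 BC.
U+10411: 4-byte form → F0 90 90 91.
U+09AE: 3-byte form → E0 A6 AE.
U+131E9: 4-byte form → F0 93 87 A9.
U+376E: 3-byte form → E3 9D AE.
U+0147: 2-byte form → C5 87.
U+5B32: 3-byte form → E5 AC B2.
U+8E593: 4-byte form → F2 8E 96 93.
Concatenated (28 bytes): D8 B1 E6 85 BC F0 90 90 91 E0 A6 AE F0 93 87 A9 E3 9D AE C5 87 E5 AC B2 F2 8E 96 93.

D8 B1 E6 85 BC F0 90 90 91 E0 A6 AE F0 93 87 A9 E3 9D AE C5 87 E5 AC B2 F2 8E 96 93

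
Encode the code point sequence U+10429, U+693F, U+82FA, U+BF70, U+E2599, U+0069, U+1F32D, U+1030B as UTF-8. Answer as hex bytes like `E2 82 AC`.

U+10429: 4-byte form → F0 90 90 A9.
U+693F: 3-byte form → E6 A4 BF.
U+82FA: 3-byte form → E8 8B BA.
U+BF70: 3-byte form → EB BD B0.
U+E2599: 4-byte form → F3 A2 96 99.
U+0069: 1-byte form → 69.
U+1F32D: 4-byte form → F0 9F 8C AD.
U+1030B: 4-byte form → F0 90 8C 8B.
Concatenated (26 bytes): F0 90 90 A9 E6 A4 BF E8 8B BA EB BD B0 F3 A2 96 99 69 F0 9F 8C AD F0 90 8C 8B.

F0 90 90 A9 E6 A4 BF E8 8B BA EB BD B0 F3 A2 96 99 69 F0 9F 8C AD F0 90 8C 8B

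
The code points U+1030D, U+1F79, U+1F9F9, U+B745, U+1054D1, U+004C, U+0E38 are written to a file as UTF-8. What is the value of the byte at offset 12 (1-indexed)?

0xEB

1-indexed offset 12 is 0-indexed offset 11.
U+1030D → 4-byte form F0 90 8C 8D at offsets 0–3.
U+1F79 → 3-byte form E1 BD B9 at offsets 4–6.
U+1F9F9 → 4-byte form F0 9F A7 B9 at offsets 7–10.
U+B745 → 3-byte form EB 9D 85 at offsets 11–13.
Offset 11 falls in char 4's range; it's byte 1 of EB 9D 85 = 0xEB.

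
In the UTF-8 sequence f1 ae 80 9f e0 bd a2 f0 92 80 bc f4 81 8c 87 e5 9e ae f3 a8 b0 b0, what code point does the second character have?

Offset 0: leading byte 0xF1 = 11110001 → 4-byte char #1 = F1 AE 80 9F.
Offset 4: leading byte 0xE0 = 11100000 → 3-byte char #2 = E0 BD A2.
Leading byte 0xE0 = 11100000 matches 1110xxxx → 3-byte sequence.
Byte 1: 0xE0 = 11100000, payload 0000 (4 bits).
Byte 2: 0xBD = 10111101 (10xxxxxx ✓), payload 111101.
Byte 3: 0xA2 = 10100010 (10xxxxxx ✓), payload 100010.
Concatenate: 0000111101100010 = 0xF62 (16 bits → U+0F62).

U+0F62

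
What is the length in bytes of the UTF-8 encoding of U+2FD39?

U+2FD39 = 0x2FD39. UTF-8 uses 1 byte below 0x80, 2 below 0x800, 3 below 0x10000, 4 up to 0x10FFFF. 0x2FD39 is in U+10000–U+10FFFF → 4 bytes.

4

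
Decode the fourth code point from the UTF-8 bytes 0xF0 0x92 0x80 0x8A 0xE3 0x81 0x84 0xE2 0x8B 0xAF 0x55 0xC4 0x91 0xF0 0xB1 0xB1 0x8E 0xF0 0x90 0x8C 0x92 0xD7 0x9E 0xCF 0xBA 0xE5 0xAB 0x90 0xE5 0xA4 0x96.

U+0055

Offset 0: leading byte 0xF0 = 11110000 → 4-byte char #1 = F0 92 80 8A.
Offset 4: leading byte 0xE3 = 11100011 → 3-byte char #2 = E3 81 84.
Offset 7: leading byte 0xE2 = 11100010 → 3-byte char #3 = E2 8B AF.
Offset 10: leading byte 0x55 = 01010101 → 1-byte char #4 = 55.
Leading byte 0x55 = 01010101 matches 0xxxxxxx → 1-byte sequence.
Byte 1: 0x55 = 01010101, payload 1010101 (7 bits).
Concatenate: 1010101 = 0x55 (7 bits → U+0055).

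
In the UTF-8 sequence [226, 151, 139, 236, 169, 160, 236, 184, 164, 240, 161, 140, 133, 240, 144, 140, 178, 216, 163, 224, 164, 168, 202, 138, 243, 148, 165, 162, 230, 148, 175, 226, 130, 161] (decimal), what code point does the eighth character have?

Offset 0: leading byte 0xE2 = 11100010 → 3-byte char #1 = E2 97 8B.
Offset 3: leading byte 0xEC = 11101100 → 3-byte char #2 = EC A9 A0.
Offset 6: leading byte 0xEC = 11101100 → 3-byte char #3 = EC B8 A4.
Offset 9: leading byte 0xF0 = 11110000 → 4-byte char #4 = F0 A1 8C 85.
Offset 13: leading byte 0xF0 = 11110000 → 4-byte char #5 = F0 90 8C B2.
Offset 17: leading byte 0xD8 = 11011000 → 2-byte char #6 = D8 A3.
Offset 19: leading byte 0xE0 = 11100000 → 3-byte char #7 = E0 A4 A8.
Offset 22: leading byte 0xCA = 11001010 → 2-byte char #8 = CA 8A.
Leading byte 0xCA = 11001010 matches 110xxxxx → 2-byte sequence.
Byte 1: 0xCA = 11001010, payload 01010 (5 bits).
Byte 2: 0x8A = 10001010 (10xxxxxx ✓), payload 001010.
Concatenate: 01010001010 = 0x28A (11 bits → U+028A).

U+028A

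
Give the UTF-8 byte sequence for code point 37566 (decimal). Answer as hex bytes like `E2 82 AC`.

U+92BE = 0x92BE = 37566 decimal. In range U+0800–U+FFFF → 3-byte form: 1110xxxx 10xxxxxx 10xxxxxx.
Binary (16 bits): 1001001010111110.
Split 4+6+6: 1001 | 001010 | 111110.
Byte 1: 11101001 = 0xE9.
Byte 2: 10001010 = 0x8A.
Byte 3: 10111110 = 0xBE.

E9 8A BE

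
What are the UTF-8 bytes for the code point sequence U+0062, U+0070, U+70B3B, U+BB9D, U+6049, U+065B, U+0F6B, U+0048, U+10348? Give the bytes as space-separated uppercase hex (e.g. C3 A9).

U+0062: 1-byte form → 62.
U+0070: 1-byte form → 70.
U+70B3B: 4-byte form → F1 B0 AC BB.
U+BB9D: 3-byte form → EB AE 9D.
U+6049: 3-byte form → E6 81 89.
U+065B: 2-byte form → D9 9B.
U+0F6B: 3-byte form → E0 BD AB.
U+0048: 1-byte form → 48.
U+10348: 4-byte form → F0 90 8D 88.
Concatenated (22 bytes): 62 70 F1 B0 AC BB EB AE 9D E6 81 89 D9 9B E0 BD AB 48 F0 90 8D 88.

62 70 F1 B0 AC BB EB AE 9D E6 81 89 D9 9B E0 BD AB 48 F0 90 8D 88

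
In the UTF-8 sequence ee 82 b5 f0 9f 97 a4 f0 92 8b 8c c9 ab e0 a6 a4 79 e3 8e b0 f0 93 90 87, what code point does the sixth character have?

U+0079

Offset 0: leading byte 0xEE = 11101110 → 3-byte char #1 = EE 82 B5.
Offset 3: leading byte 0xF0 = 11110000 → 4-byte char #2 = F0 9F 97 A4.
Offset 7: leading byte 0xF0 = 11110000 → 4-byte char #3 = F0 92 8B 8C.
Offset 11: leading byte 0xC9 = 11001001 → 2-byte char #4 = C9 AB.
Offset 13: leading byte 0xE0 = 11100000 → 3-byte char #5 = E0 A6 A4.
Offset 16: leading byte 0x79 = 01111001 → 1-byte char #6 = 79.
Leading byte 0x79 = 01111001 matches 0xxxxxxx → 1-byte sequence.
Byte 1: 0x79 = 01111001, payload 1111001 (7 bits).
Concatenate: 1111001 = 0x79 (7 bits → U+0079).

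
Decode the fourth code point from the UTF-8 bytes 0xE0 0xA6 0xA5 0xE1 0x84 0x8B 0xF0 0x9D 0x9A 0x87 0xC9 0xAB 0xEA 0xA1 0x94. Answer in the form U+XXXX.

U+026B

Offset 0: leading byte 0xE0 = 11100000 → 3-byte char #1 = E0 A6 A5.
Offset 3: leading byte 0xE1 = 11100001 → 3-byte char #2 = E1 84 8B.
Offset 6: leading byte 0xF0 = 11110000 → 4-byte char #3 = F0 9D 9A 87.
Offset 10: leading byte 0xC9 = 11001001 → 2-byte char #4 = C9 AB.
Leading byte 0xC9 = 11001001 matches 110xxxxx → 2-byte sequence.
Byte 1: 0xC9 = 11001001, payload 01001 (5 bits).
Byte 2: 0xAB = 10101011 (10xxxxxx ✓), payload 101011.
Concatenate: 01001101011 = 0x26B (11 bits → U+026B).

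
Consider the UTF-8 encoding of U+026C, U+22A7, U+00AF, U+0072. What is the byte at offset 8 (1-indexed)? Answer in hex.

1-indexed offset 8 is 0-indexed offset 7.
U+026C → 2-byte form C9 AC at offsets 0–1.
U+22A7 → 3-byte form E2 8A A7 at offsets 2–4.
U+00AF → 2-byte form C2 AF at offsets 5–6.
U+0072 → 1-byte form 72 at offsets 7–7.
Offset 7 falls in char 4's range; it's byte 1 of 72 = 0x72.

0x72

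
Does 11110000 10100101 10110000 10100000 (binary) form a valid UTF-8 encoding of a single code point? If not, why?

valid

Leading byte 0xF0 = 11110000 → 4-byte form.
Continuation bytes 0xA5=10100101, 0xB0=10110000, 0xA0=10100000 all match 10xxxxxx.
Decoded value 0x25C20 is ≥ 0x10000 (shortest form) and not a surrogate.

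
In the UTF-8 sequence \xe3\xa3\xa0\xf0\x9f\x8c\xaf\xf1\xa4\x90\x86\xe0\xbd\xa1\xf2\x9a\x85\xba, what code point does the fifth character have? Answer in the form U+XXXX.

U+9A17A

Offset 0: leading byte 0xE3 = 11100011 → 3-byte char #1 = E3 A3 A0.
Offset 3: leading byte 0xF0 = 11110000 → 4-byte char #2 = F0 9F 8C AF.
Offset 7: leading byte 0xF1 = 11110001 → 4-byte char #3 = F1 A4 90 86.
Offset 11: leading byte 0xE0 = 11100000 → 3-byte char #4 = E0 BD A1.
Offset 14: leading byte 0xF2 = 11110010 → 4-byte char #5 = F2 9A 85 BA.
Leading byte 0xF2 = 11110010 matches 11110xxx → 4-byte sequence.
Byte 1: 0xF2 = 11110010, payload 010 (3 bits).
Byte 2: 0x9A = 10011010 (10xxxxxx ✓), payload 011010.
Byte 3: 0x85 = 10000101 (10xxxxxx ✓), payload 000101.
Byte 4: 0xBA = 10111010 (10xxxxxx ✓), payload 111010.
Concatenate: 010011010000101111010 = 0x9A17A (21 bits → U+9A17A).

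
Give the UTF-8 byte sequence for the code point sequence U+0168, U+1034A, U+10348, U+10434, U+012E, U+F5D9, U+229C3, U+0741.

C5 A8 F0 90 8D 8A F0 90 8D 88 F0 90 90 B4 C4 AE EF 97 99 F0 A2 A7 83 DD 81

U+0168: 2-byte form → C5 A8.
U+1034A: 4-byte form → F0 90 8D 8A.
U+10348: 4-byte form → F0 90 8D 88.
U+10434: 4-byte form → F0 90 90 B4.
U+012E: 2-byte form → C4 AE.
U+F5D9: 3-byte form → EF 97 99.
U+229C3: 4-byte form → F0 A2 A7 83.
U+0741: 2-byte form → DD 81.
Concatenated (25 bytes): C5 A8 F0 90 8D 8A F0 90 8D 88 F0 90 90 B4 C4 AE EF 97 99 F0 A2 A7 83 DD 81.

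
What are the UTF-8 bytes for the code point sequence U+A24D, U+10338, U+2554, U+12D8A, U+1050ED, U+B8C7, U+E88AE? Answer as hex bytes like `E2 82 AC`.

U+A24D: 3-byte form → EA 89 8D.
U+10338: 4-byte form → F0 90 8C B8.
U+2554: 3-byte form → E2 95 94.
U+12D8A: 4-byte form → F0 92 B6 8A.
U+1050ED: 4-byte form → F4 85 83 AD.
U+B8C7: 3-byte form → EB A3 87.
U+E88AE: 4-byte form → F3 A8 A2 AE.
Concatenated (25 bytes): EA 89 8D F0 90 8C B8 E2 95 94 F0 92 B6 8A F4 85 83 AD EB A3 87 F3 A8 A2 AE.

EA 89 8D F0 90 8C B8 E2 95 94 F0 92 B6 8A F4 85 83 AD EB A3 87 F3 A8 A2 AE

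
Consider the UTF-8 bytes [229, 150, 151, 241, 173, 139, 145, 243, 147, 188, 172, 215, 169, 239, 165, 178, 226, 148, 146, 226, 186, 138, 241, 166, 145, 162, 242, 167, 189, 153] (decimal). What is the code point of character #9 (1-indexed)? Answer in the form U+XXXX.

U+A7F59

Offset 0: leading byte 0xE5 = 11100101 → 3-byte char #1 = E5 96 97.
Offset 3: leading byte 0xF1 = 11110001 → 4-byte char #2 = F1 AD 8B 91.
Offset 7: leading byte 0xF3 = 11110011 → 4-byte char #3 = F3 93 BC AC.
Offset 11: leading byte 0xD7 = 11010111 → 2-byte char #4 = D7 A9.
Offset 13: leading byte 0xEF = 11101111 → 3-byte char #5 = EF A5 B2.
Offset 16: leading byte 0xE2 = 11100010 → 3-byte char #6 = E2 94 92.
Offset 19: leading byte 0xE2 = 11100010 → 3-byte char #7 = E2 BA 8A.
Offset 22: leading byte 0xF1 = 11110001 → 4-byte char #8 = F1 A6 91 A2.
Offset 26: leading byte 0xF2 = 11110010 → 4-byte char #9 = F2 A7 BD 99.
Leading byte 0xF2 = 11110010 matches 11110xxx → 4-byte sequence.
Byte 1: 0xF2 = 11110010, payload 010 (3 bits).
Byte 2: 0xA7 = 10100111 (10xxxxxx ✓), payload 100111.
Byte 3: 0xBD = 10111101 (10xxxxxx ✓), payload 111101.
Byte 4: 0x99 = 10011001 (10xxxxxx ✓), payload 011001.
Concatenate: 010100111111101011001 = 0xA7F59 (21 bits → U+A7F59).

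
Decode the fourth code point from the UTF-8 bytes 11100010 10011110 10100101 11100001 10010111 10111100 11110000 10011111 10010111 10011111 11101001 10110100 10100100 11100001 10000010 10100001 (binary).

U+9D24

Offset 0: leading byte 0xE2 = 11100010 → 3-byte char #1 = E2 9E A5.
Offset 3: leading byte 0xE1 = 11100001 → 3-byte char #2 = E1 97 BC.
Offset 6: leading byte 0xF0 = 11110000 → 4-byte char #3 = F0 9F 97 9F.
Offset 10: leading byte 0xE9 = 11101001 → 3-byte char #4 = E9 B4 A4.
Leading byte 0xE9 = 11101001 matches 1110xxxx → 3-byte sequence.
Byte 1: 0xE9 = 11101001, payload 1001 (4 bits).
Byte 2: 0xB4 = 10110100 (10xxxxxx ✓), payload 110100.
Byte 3: 0xA4 = 10100100 (10xxxxxx ✓), payload 100100.
Concatenate: 1001110100100100 = 0x9D24 (16 bits → U+9D24).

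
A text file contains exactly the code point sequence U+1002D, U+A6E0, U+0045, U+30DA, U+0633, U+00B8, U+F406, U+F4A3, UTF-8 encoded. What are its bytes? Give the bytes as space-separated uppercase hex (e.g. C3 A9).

F0 90 80 AD EA 9B A0 45 E3 83 9A D8 B3 C2 B8 EF 90 86 EF 92 A3

U+1002D: 4-byte form → F0 90 80 AD.
U+A6E0: 3-byte form → EA 9B A0.
U+0045: 1-byte form → 45.
U+30DA: 3-byte form → E3 83 9A.
U+0633: 2-byte form → D8 B3.
U+00B8: 2-byte form → C2 B8.
U+F406: 3-byte form → EF 90 86.
U+F4A3: 3-byte form → EF 92 A3.
Concatenated (21 bytes): F0 90 80 AD EA 9B A0 45 E3 83 9A D8 B3 C2 B8 EF 90 86 EF 92 A3.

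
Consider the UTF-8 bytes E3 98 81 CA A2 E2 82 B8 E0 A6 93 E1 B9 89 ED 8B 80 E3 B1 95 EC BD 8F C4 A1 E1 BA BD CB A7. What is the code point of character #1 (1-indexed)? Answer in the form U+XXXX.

U+3601

Offset 0: leading byte 0xE3 = 11100011 → 3-byte char #1 = E3 98 81.
Leading byte 0xE3 = 11100011 matches 1110xxxx → 3-byte sequence.
Byte 1: 0xE3 = 11100011, payload 0011 (4 bits).
Byte 2: 0x98 = 10011000 (10xxxxxx ✓), payload 011000.
Byte 3: 0x81 = 10000001 (10xxxxxx ✓), payload 000001.
Concatenate: 0011011000000001 = 0x3601 (16 bits → U+3601).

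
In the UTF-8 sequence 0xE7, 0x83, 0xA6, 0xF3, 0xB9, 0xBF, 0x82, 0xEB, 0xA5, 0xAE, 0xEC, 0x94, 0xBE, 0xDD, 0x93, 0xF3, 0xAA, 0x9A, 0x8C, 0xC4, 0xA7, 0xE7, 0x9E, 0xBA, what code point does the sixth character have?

U+EA68C

Offset 0: leading byte 0xE7 = 11100111 → 3-byte char #1 = E7 83 A6.
Offset 3: leading byte 0xF3 = 11110011 → 4-byte char #2 = F3 B9 BF 82.
Offset 7: leading byte 0xEB = 11101011 → 3-byte char #3 = EB A5 AE.
Offset 10: leading byte 0xEC = 11101100 → 3-byte char #4 = EC 94 BE.
Offset 13: leading byte 0xDD = 11011101 → 2-byte char #5 = DD 93.
Offset 15: leading byte 0xF3 = 11110011 → 4-byte char #6 = F3 AA 9A 8C.
Leading byte 0xF3 = 11110011 matches 11110xxx → 4-byte sequence.
Byte 1: 0xF3 = 11110011, payload 011 (3 bits).
Byte 2: 0xAA = 10101010 (10xxxxxx ✓), payload 101010.
Byte 3: 0x9A = 10011010 (10xxxxxx ✓), payload 011010.
Byte 4: 0x8C = 10001100 (10xxxxxx ✓), payload 001100.
Concatenate: 011101010011010001100 = 0xEA68C (21 bits → U+EA68C).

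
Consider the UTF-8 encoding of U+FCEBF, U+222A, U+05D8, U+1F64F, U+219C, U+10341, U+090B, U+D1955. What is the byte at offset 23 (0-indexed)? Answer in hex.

U+FCEBF → 4-byte form F3 BC BA BF at offsets 0–3.
U+222A → 3-byte form E2 88 AA at offsets 4–6.
U+05D8 → 2-byte form D7 98 at offsets 7–8.
U+1F64F → 4-byte form F0 9F 99 8F at offsets 9–12.
U+219C → 3-byte form E2 86 9C at offsets 13–15.
U+10341 → 4-byte form F0 90 8D 81 at offsets 16–19.
U+090B → 3-byte form E0 A4 8B at offsets 20–22.
U+D1955 → 4-byte form F3 91 A5 95 at offsets 23–26.
Offset 23 falls in char 8's range; it's byte 1 of F3 91 A5 95 = 0xF3.

0xF3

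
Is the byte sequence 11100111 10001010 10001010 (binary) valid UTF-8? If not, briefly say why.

Leading byte 0xE7 = 11100111 → 3-byte form.
Continuation bytes 0x8A=10001010, 0x8A=10001010 all match 10xxxxxx.
Decoded value 0x728A is ≥ 0x800 (shortest form) and not a surrogate.

valid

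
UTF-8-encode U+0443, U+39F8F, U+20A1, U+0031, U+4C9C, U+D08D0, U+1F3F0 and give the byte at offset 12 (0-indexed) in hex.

U+0443 → 2-byte form D1 83 at offsets 0–1.
U+39F8F → 4-byte form F0 B9 BE 8F at offsets 2–5.
U+20A1 → 3-byte form E2 82 A1 at offsets 6–8.
U+0031 → 1-byte form 31 at offsets 9–9.
U+4C9C → 3-byte form E4 B2 9C at offsets 10–12.
Offset 12 falls in char 5's range; it's byte 3 of E4 B2 9C = 0x9C.

0x9C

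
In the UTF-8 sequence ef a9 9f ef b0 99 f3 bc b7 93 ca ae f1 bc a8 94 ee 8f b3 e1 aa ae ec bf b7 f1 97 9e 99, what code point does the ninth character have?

U+57799

Offset 0: leading byte 0xEF = 11101111 → 3-byte char #1 = EF A9 9F.
Offset 3: leading byte 0xEF = 11101111 → 3-byte char #2 = EF B0 99.
Offset 6: leading byte 0xF3 = 11110011 → 4-byte char #3 = F3 BC B7 93.
Offset 10: leading byte 0xCA = 11001010 → 2-byte char #4 = CA AE.
Offset 12: leading byte 0xF1 = 11110001 → 4-byte char #5 = F1 BC A8 94.
Offset 16: leading byte 0xEE = 11101110 → 3-byte char #6 = EE 8F B3.
Offset 19: leading byte 0xE1 = 11100001 → 3-byte char #7 = E1 AA AE.
Offset 22: leading byte 0xEC = 11101100 → 3-byte char #8 = EC BF B7.
Offset 25: leading byte 0xF1 = 11110001 → 4-byte char #9 = F1 97 9E 99.
Leading byte 0xF1 = 11110001 matches 11110xxx → 4-byte sequence.
Byte 1: 0xF1 = 11110001, payload 001 (3 bits).
Byte 2: 0x97 = 10010111 (10xxxxxx ✓), payload 010111.
Byte 3: 0x9E = 10011110 (10xxxxxx ✓), payload 011110.
Byte 4: 0x99 = 10011001 (10xxxxxx ✓), payload 011001.
Concatenate: 001010111011110011001 = 0x57799 (21 bits → U+57799).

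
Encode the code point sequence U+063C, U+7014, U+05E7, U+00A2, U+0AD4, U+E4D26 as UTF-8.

U+063C: 2-byte form → D8 BC.
U+7014: 3-byte form → E7 80 94.
U+05E7: 2-byte form → D7 A7.
U+00A2: 2-byte form → C2 A2.
U+0AD4: 3-byte form → E0 AB 94.
U+E4D26: 4-byte form → F3 A4 B4 A6.
Concatenated (16 bytes): D8 BC E7 80 94 D7 A7 C2 A2 E0 AB 94 F3 A4 B4 A6.

D8 BC E7 80 94 D7 A7 C2 A2 E0 AB 94 F3 A4 B4 A6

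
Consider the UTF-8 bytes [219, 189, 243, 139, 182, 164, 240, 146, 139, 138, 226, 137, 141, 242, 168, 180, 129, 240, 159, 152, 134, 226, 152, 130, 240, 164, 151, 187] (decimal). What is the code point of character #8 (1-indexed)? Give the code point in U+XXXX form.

U+245FB

Offset 0: leading byte 0xDB = 11011011 → 2-byte char #1 = DB BD.
Offset 2: leading byte 0xF3 = 11110011 → 4-byte char #2 = F3 8B B6 A4.
Offset 6: leading byte 0xF0 = 11110000 → 4-byte char #3 = F0 92 8B 8A.
Offset 10: leading byte 0xE2 = 11100010 → 3-byte char #4 = E2 89 8D.
Offset 13: leading byte 0xF2 = 11110010 → 4-byte char #5 = F2 A8 B4 81.
Offset 17: leading byte 0xF0 = 11110000 → 4-byte char #6 = F0 9F 98 86.
Offset 21: leading byte 0xE2 = 11100010 → 3-byte char #7 = E2 98 82.
Offset 24: leading byte 0xF0 = 11110000 → 4-byte char #8 = F0 A4 97 BB.
Leading byte 0xF0 = 11110000 matches 11110xxx → 4-byte sequence.
Byte 1: 0xF0 = 11110000, payload 000 (3 bits).
Byte 2: 0xA4 = 10100100 (10xxxxxx ✓), payload 100100.
Byte 3: 0x97 = 10010111 (10xxxxxx ✓), payload 010111.
Byte 4: 0xBB = 10111011 (10xxxxxx ✓), payload 111011.
Concatenate: 000100100010111111011 = 0x245FB (21 bits → U+245FB).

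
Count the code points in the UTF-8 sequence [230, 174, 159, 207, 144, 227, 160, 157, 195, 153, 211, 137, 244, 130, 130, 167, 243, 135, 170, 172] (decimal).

7

Byte at offset 0: 0xE6 = 11100110 → 3-byte char (#1). Advance 3.
Byte at offset 3: 0xCF = 11001111 → 2-byte char (#2). Advance 2.
Byte at offset 5: 0xE3 = 11100011 → 3-byte char (#3). Advance 3.
Byte at offset 8: 0xC3 = 11000011 → 2-byte char (#4). Advance 2.
Byte at offset 10: 0xD3 = 11010011 → 2-byte char (#5). Advance 2.
Byte at offset 12: 0xF4 = 11110100 → 4-byte char (#6). Advance 4.
Byte at offset 16: 0xF3 = 11110011 → 4-byte char (#7). Advance 4.
Reached end at offset 20 after 7 code points.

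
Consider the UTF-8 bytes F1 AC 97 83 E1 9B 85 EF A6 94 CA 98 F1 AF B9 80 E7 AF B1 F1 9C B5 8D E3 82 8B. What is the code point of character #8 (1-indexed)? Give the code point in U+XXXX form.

U+308B

Offset 0: leading byte 0xF1 = 11110001 → 4-byte char #1 = F1 AC 97 83.
Offset 4: leading byte 0xE1 = 11100001 → 3-byte char #2 = E1 9B 85.
Offset 7: leading byte 0xEF = 11101111 → 3-byte char #3 = EF A6 94.
Offset 10: leading byte 0xCA = 11001010 → 2-byte char #4 = CA 98.
Offset 12: leading byte 0xF1 = 11110001 → 4-byte char #5 = F1 AF B9 80.
Offset 16: leading byte 0xE7 = 11100111 → 3-byte char #6 = E7 AF B1.
Offset 19: leading byte 0xF1 = 11110001 → 4-byte char #7 = F1 9C B5 8D.
Offset 23: leading byte 0xE3 = 11100011 → 3-byte char #8 = E3 82 8B.
Leading byte 0xE3 = 11100011 matches 1110xxxx → 3-byte sequence.
Byte 1: 0xE3 = 11100011, payload 0011 (4 bits).
Byte 2: 0x82 = 10000010 (10xxxxxx ✓), payload 000010.
Byte 3: 0x8B = 10001011 (10xxxxxx ✓), payload 001011.
Concatenate: 0011000010001011 = 0x308B (16 bits → U+308B).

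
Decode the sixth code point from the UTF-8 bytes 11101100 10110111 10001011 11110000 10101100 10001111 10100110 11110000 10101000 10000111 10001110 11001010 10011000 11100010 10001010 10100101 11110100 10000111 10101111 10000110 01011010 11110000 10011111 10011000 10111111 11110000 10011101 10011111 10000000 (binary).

U+107BC6

Offset 0: leading byte 0xEC = 11101100 → 3-byte char #1 = EC B7 8B.
Offset 3: leading byte 0xF0 = 11110000 → 4-byte char #2 = F0 AC 8F A6.
Offset 7: leading byte 0xF0 = 11110000 → 4-byte char #3 = F0 A8 87 8E.
Offset 11: leading byte 0xCA = 11001010 → 2-byte char #4 = CA 98.
Offset 13: leading byte 0xE2 = 11100010 → 3-byte char #5 = E2 8A A5.
Offset 16: leading byte 0xF4 = 11110100 → 4-byte char #6 = F4 87 AF 86.
Leading byte 0xF4 = 11110100 matches 11110xxx → 4-byte sequence.
Byte 1: 0xF4 = 11110100, payload 100 (3 bits).
Byte 2: 0x87 = 10000111 (10xxxxxx ✓), payload 000111.
Byte 3: 0xAF = 10101111 (10xxxxxx ✓), payload 101111.
Byte 4: 0x86 = 10000110 (10xxxxxx ✓), payload 000110.
Concatenate: 100000111101111000110 = 0x107BC6 (21 bits → U+107BC6).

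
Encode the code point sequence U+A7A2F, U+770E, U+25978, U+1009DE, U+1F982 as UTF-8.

U+A7A2F: 4-byte form → F2 A7 A8 AF.
U+770E: 3-byte form → E7 9C 8E.
U+25978: 4-byte form → F0 A5 A5 B8.
U+1009DE: 4-byte form → F4 80 A7 9E.
U+1F982: 4-byte form → F0 9F A6 82.
Concatenated (19 bytes): F2 A7 A8 AF E7 9C 8E F0 A5 A5 B8 F4 80 A7 9E F0 9F A6 82.

F2 A7 A8 AF E7 9C 8E F0 A5 A5 B8 F4 80 A7 9E F0 9F A6 82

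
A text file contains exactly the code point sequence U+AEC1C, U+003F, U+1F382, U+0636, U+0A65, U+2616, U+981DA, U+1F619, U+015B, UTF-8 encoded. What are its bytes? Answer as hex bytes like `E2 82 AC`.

U+AEC1C: 4-byte form → F2 AE B0 9C.
U+003F: 1-byte form → 3F.
U+1F382: 4-byte form → F0 9F 8E 82.
U+0636: 2-byte form → D8 B6.
U+0A65: 3-byte form → E0 A9 A5.
U+2616: 3-byte form → E2 98 96.
U+981DA: 4-byte form → F2 98 87 9A.
U+1F619: 4-byte form → F0 9F 98 99.
U+015B: 2-byte form → C5 9B.
Concatenated (27 bytes): F2 AE B0 9C 3F F0 9F 8E 82 D8 B6 E0 A9 A5 E2 98 96 F2 98 87 9A F0 9F 98 99 C5 9B.

F2 AE B0 9C 3F F0 9F 8E 82 D8 B6 E0 A9 A5 E2 98 96 F2 98 87 9A F0 9F 98 99 C5 9B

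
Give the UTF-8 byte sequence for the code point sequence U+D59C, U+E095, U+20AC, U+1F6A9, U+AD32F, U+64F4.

ED 96 9C EE 82 95 E2 82 AC F0 9F 9A A9 F2 AD 8C AF E6 93 B4

U+D59C: 3-byte form → ED 96 9C.
U+E095: 3-byte form → EE 82 95.
U+20AC: 3-byte form → E2 82 AC.
U+1F6A9: 4-byte form → F0 9F 9A A9.
U+AD32F: 4-byte form → F2 AD 8C AF.
U+64F4: 3-byte form → E6 93 B4.
Concatenated (20 bytes): ED 96 9C EE 82 95 E2 82 AC F0 9F 9A A9 F2 AD 8C AF E6 93 B4.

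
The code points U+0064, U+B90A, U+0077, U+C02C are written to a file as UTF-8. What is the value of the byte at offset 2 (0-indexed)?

0xA4

U+0064 → 1-byte form 64 at offsets 0–0.
U+B90A → 3-byte form EB A4 8A at offsets 1–3.
Offset 2 falls in char 2's range; it's byte 2 of EB A4 8A = 0xA4.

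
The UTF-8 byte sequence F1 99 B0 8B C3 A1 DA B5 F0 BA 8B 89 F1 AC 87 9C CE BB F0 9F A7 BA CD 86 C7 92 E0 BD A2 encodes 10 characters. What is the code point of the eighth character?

U+0346

Offset 0: leading byte 0xF1 = 11110001 → 4-byte char #1 = F1 99 B0 8B.
Offset 4: leading byte 0xC3 = 11000011 → 2-byte char #2 = C3 A1.
Offset 6: leading byte 0xDA = 11011010 → 2-byte char #3 = DA B5.
Offset 8: leading byte 0xF0 = 11110000 → 4-byte char #4 = F0 BA 8B 89.
Offset 12: leading byte 0xF1 = 11110001 → 4-byte char #5 = F1 AC 87 9C.
Offset 16: leading byte 0xCE = 11001110 → 2-byte char #6 = CE BB.
Offset 18: leading byte 0xF0 = 11110000 → 4-byte char #7 = F0 9F A7 BA.
Offset 22: leading byte 0xCD = 11001101 → 2-byte char #8 = CD 86.
Leading byte 0xCD = 11001101 matches 110xxxxx → 2-byte sequence.
Byte 1: 0xCD = 11001101, payload 01101 (5 bits).
Byte 2: 0x86 = 10000110 (10xxxxxx ✓), payload 000110.
Concatenate: 01101000110 = 0x346 (11 bits → U+0346).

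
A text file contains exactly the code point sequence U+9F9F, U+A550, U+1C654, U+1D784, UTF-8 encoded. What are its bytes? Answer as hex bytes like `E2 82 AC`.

U+9F9F: 3-byte form → E9 BE 9F.
U+A550: 3-byte form → EA 95 90.
U+1C654: 4-byte form → F0 9C 99 94.
U+1D784: 4-byte form → F0 9D 9E 84.
Concatenated (14 bytes): E9 BE 9F EA 95 90 F0 9C 99 94 F0 9D 9E 84.

E9 BE 9F EA 95 90 F0 9C 99 94 F0 9D 9E 84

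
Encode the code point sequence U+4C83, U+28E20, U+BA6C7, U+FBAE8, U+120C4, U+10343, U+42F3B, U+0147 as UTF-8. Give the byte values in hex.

U+4C83: 3-byte form → E4 B2 83.
U+28E20: 4-byte form → F0 A8 B8 A0.
U+BA6C7: 4-byte form → F2 BA 9B 87.
U+FBAE8: 4-byte form → F3 BB AB A8.
U+120C4: 4-byte form → F0 92 83 84.
U+10343: 4-byte form → F0 90 8D 83.
U+42F3B: 4-byte form → F1 82 BC BB.
U+0147: 2-byte form → C5 87.
Concatenated (29 bytes): E4 B2 83 F0 A8 B8 A0 F2 BA 9B 87 F3 BB AB A8 F0 92 83 84 F0 90 8D 83 F1 82 BC BB C5 87.

E4 B2 83 F0 A8 B8 A0 F2 BA 9B 87 F3 BB AB A8 F0 92 83 84 F0 90 8D 83 F1 82 BC BB C5 87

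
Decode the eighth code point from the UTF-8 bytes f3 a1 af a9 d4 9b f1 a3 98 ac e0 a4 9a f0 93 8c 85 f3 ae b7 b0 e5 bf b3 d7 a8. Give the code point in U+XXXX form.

Offset 0: leading byte 0xF3 = 11110011 → 4-byte char #1 = F3 A1 AF A9.
Offset 4: leading byte 0xD4 = 11010100 → 2-byte char #2 = D4 9B.
Offset 6: leading byte 0xF1 = 11110001 → 4-byte char #3 = F1 A3 98 AC.
Offset 10: leading byte 0xE0 = 11100000 → 3-byte char #4 = E0 A4 9A.
Offset 13: leading byte 0xF0 = 11110000 → 4-byte char #5 = F0 93 8C 85.
Offset 17: leading byte 0xF3 = 11110011 → 4-byte char #6 = F3 AE B7 B0.
Offset 21: leading byte 0xE5 = 11100101 → 3-byte char #7 = E5 BF B3.
Offset 24: leading byte 0xD7 = 11010111 → 2-byte char #8 = D7 A8.
Leading byte 0xD7 = 11010111 matches 110xxxxx → 2-byte sequence.
Byte 1: 0xD7 = 11010111, payload 10111 (5 bits).
Byte 2: 0xA8 = 10101000 (10xxxxxx ✓), payload 101000.
Concatenate: 10111101000 = 0x5E8 (11 bits → U+05E8).

U+05E8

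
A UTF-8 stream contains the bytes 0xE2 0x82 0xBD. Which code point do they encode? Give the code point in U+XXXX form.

Leading byte 0xE2 = 11100010 matches 1110xxxx → 3-byte sequence.
Byte 1: 0xE2 = 11100010, payload 0010 (4 bits).
Byte 2: 0x82 = 10000010 (10xxxxxx ✓), payload 000010.
Byte 3: 0xBD = 10111101 (10xxxxxx ✓), payload 111101.
Concatenate: 0010000010111101 = 0x20BD (16 bits → U+20BD).

U+20BD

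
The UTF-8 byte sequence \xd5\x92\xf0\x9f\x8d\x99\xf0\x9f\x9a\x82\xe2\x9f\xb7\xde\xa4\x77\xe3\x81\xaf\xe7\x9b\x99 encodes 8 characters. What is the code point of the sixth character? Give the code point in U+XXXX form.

U+0077

Offset 0: leading byte 0xD5 = 11010101 → 2-byte char #1 = D5 92.
Offset 2: leading byte 0xF0 = 11110000 → 4-byte char #2 = F0 9F 8D 99.
Offset 6: leading byte 0xF0 = 11110000 → 4-byte char #3 = F0 9F 9A 82.
Offset 10: leading byte 0xE2 = 11100010 → 3-byte char #4 = E2 9F B7.
Offset 13: leading byte 0xDE = 11011110 → 2-byte char #5 = DE A4.
Offset 15: leading byte 0x77 = 01110111 → 1-byte char #6 = 77.
Leading byte 0x77 = 01110111 matches 0xxxxxxx → 1-byte sequence.
Byte 1: 0x77 = 01110111, payload 1110111 (7 bits).
Concatenate: 1110111 = 0x77 (7 bits → U+0077).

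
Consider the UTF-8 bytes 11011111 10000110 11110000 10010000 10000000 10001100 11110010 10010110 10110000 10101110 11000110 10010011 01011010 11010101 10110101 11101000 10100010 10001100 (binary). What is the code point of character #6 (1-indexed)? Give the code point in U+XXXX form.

Offset 0: leading byte 0xDF = 11011111 → 2-byte char #1 = DF 86.
Offset 2: leading byte 0xF0 = 11110000 → 4-byte char #2 = F0 90 80 8C.
Offset 6: leading byte 0xF2 = 11110010 → 4-byte char #3 = F2 96 B0 AE.
Offset 10: leading byte 0xC6 = 11000110 → 2-byte char #4 = C6 93.
Offset 12: leading byte 0x5A = 01011010 → 1-byte char #5 = 5A.
Offset 13: leading byte 0xD5 = 11010101 → 2-byte char #6 = D5 B5.
Leading byte 0xD5 = 11010101 matches 110xxxxx → 2-byte sequence.
Byte 1: 0xD5 = 11010101, payload 10101 (5 bits).
Byte 2: 0xB5 = 10110101 (10xxxxxx ✓), payload 110101.
Concatenate: 10101110101 = 0x575 (11 bits → U+0575).

U+0575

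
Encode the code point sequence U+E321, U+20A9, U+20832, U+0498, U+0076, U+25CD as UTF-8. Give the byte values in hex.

U+E321: 3-byte form → EE 8C A1.
U+20A9: 3-byte form → E2 82 A9.
U+20832: 4-byte form → F0 A0 A0 B2.
U+0498: 2-byte form → D2 98.
U+0076: 1-byte form → 76.
U+25CD: 3-byte form → E2 97 8D.
Concatenated (16 bytes): EE 8C A1 E2 82 A9 F0 A0 A0 B2 D2 98 76 E2 97 8D.

EE 8C A1 E2 82 A9 F0 A0 A0 B2 D2 98 76 E2 97 8D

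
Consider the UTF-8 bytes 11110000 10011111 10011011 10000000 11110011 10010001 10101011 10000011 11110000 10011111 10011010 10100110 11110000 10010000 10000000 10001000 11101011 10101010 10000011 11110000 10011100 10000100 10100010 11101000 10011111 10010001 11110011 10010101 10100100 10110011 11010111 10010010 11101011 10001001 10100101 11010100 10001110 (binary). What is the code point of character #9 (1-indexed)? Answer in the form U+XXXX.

U+05D2

Offset 0: leading byte 0xF0 = 11110000 → 4-byte char #1 = F0 9F 9B 80.
Offset 4: leading byte 0xF3 = 11110011 → 4-byte char #2 = F3 91 AB 83.
Offset 8: leading byte 0xF0 = 11110000 → 4-byte char #3 = F0 9F 9A A6.
Offset 12: leading byte 0xF0 = 11110000 → 4-byte char #4 = F0 90 80 88.
Offset 16: leading byte 0xEB = 11101011 → 3-byte char #5 = EB AA 83.
Offset 19: leading byte 0xF0 = 11110000 → 4-byte char #6 = F0 9C 84 A2.
Offset 23: leading byte 0xE8 = 11101000 → 3-byte char #7 = E8 9F 91.
Offset 26: leading byte 0xF3 = 11110011 → 4-byte char #8 = F3 95 A4 B3.
Offset 30: leading byte 0xD7 = 11010111 → 2-byte char #9 = D7 92.
Leading byte 0xD7 = 11010111 matches 110xxxxx → 2-byte sequence.
Byte 1: 0xD7 = 11010111, payload 10111 (5 bits).
Byte 2: 0x92 = 10010010 (10xxxxxx ✓), payload 010010.
Concatenate: 10111010010 = 0x5D2 (11 bits → U+05D2).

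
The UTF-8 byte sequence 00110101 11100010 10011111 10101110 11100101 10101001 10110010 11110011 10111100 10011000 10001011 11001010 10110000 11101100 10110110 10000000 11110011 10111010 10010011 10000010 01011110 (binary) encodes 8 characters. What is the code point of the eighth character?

U+005E

Offset 0: leading byte 0x35 = 00110101 → 1-byte char #1 = 35.
Offset 1: leading byte 0xE2 = 11100010 → 3-byte char #2 = E2 9F AE.
Offset 4: leading byte 0xE5 = 11100101 → 3-byte char #3 = E5 A9 B2.
Offset 7: leading byte 0xF3 = 11110011 → 4-byte char #4 = F3 BC 98 8B.
Offset 11: leading byte 0xCA = 11001010 → 2-byte char #5 = CA B0.
Offset 13: leading byte 0xEC = 11101100 → 3-byte char #6 = EC B6 80.
Offset 16: leading byte 0xF3 = 11110011 → 4-byte char #7 = F3 BA 93 82.
Offset 20: leading byte 0x5E = 01011110 → 1-byte char #8 = 5E.
Leading byte 0x5E = 01011110 matches 0xxxxxxx → 1-byte sequence.
Byte 1: 0x5E = 01011110, payload 1011110 (7 bits).
Concatenate: 1011110 = 0x5E (7 bits → U+005E).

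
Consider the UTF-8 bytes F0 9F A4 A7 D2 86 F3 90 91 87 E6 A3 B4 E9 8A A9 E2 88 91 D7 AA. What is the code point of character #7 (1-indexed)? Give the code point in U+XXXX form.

U+05EA

Offset 0: leading byte 0xF0 = 11110000 → 4-byte char #1 = F0 9F A4 A7.
Offset 4: leading byte 0xD2 = 11010010 → 2-byte char #2 = D2 86.
Offset 6: leading byte 0xF3 = 11110011 → 4-byte char #3 = F3 90 91 87.
Offset 10: leading byte 0xE6 = 11100110 → 3-byte char #4 = E6 A3 B4.
Offset 13: leading byte 0xE9 = 11101001 → 3-byte char #5 = E9 8A A9.
Offset 16: leading byte 0xE2 = 11100010 → 3-byte char #6 = E2 88 91.
Offset 19: leading byte 0xD7 = 11010111 → 2-byte char #7 = D7 AA.
Leading byte 0xD7 = 11010111 matches 110xxxxx → 2-byte sequence.
Byte 1: 0xD7 = 11010111, payload 10111 (5 bits).
Byte 2: 0xAA = 10101010 (10xxxxxx ✓), payload 101010.
Concatenate: 10111101010 = 0x5EA (11 bits → U+05EA).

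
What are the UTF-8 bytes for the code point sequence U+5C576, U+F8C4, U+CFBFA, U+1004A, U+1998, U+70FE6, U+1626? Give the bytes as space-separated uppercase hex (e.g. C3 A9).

U+5C576: 4-byte form → F1 9C 95 B6.
U+F8C4: 3-byte form → EF A3 84.
U+CFBFA: 4-byte form → F3 8F AF BA.
U+1004A: 4-byte form → F0 90 81 8A.
U+1998: 3-byte form → E1 A6 98.
U+70FE6: 4-byte form → F1 B0 BF A6.
U+1626: 3-byte form → E1 98 A6.
Concatenated (25 bytes): F1 9C 95 B6 EF A3 84 F3 8F AF BA F0 90 81 8A E1 A6 98 F1 B0 BF A6 E1 98 A6.

F1 9C 95 B6 EF A3 84 F3 8F AF BA F0 90 81 8A E1 A6 98 F1 B0 BF A6 E1 98 A6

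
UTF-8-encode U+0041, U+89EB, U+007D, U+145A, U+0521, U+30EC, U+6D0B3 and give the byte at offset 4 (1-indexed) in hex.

1-indexed offset 4 is 0-indexed offset 3.
U+0041 → 1-byte form 41 at offsets 0–0.
U+89EB → 3-byte form E8 A7 AB at offsets 1–3.
Offset 3 falls in char 2's range; it's byte 3 of E8 A7 AB = 0xAB.

0xAB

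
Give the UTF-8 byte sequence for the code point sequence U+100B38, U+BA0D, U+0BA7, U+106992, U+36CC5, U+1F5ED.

F4 80 AC B8 EB A8 8D E0 AE A7 F4 86 A6 92 F0 B6 B3 85 F0 9F 97 AD

U+100B38: 4-byte form → F4 80 AC B8.
U+BA0D: 3-byte form → EB A8 8D.
U+0BA7: 3-byte form → E0 AE A7.
U+106992: 4-byte form → F4 86 A6 92.
U+36CC5: 4-byte form → F0 B6 B3 85.
U+1F5ED: 4-byte form → F0 9F 97 AD.
Concatenated (22 bytes): F4 80 AC B8 EB A8 8D E0 AE A7 F4 86 A6 92 F0 B6 B3 85 F0 9F 97 AD.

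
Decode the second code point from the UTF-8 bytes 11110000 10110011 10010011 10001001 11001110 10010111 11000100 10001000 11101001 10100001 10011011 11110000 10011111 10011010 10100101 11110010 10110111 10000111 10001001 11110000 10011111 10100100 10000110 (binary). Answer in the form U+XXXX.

Offset 0: leading byte 0xF0 = 11110000 → 4-byte char #1 = F0 B3 93 89.
Offset 4: leading byte 0xCE = 11001110 → 2-byte char #2 = CE 97.
Leading byte 0xCE = 11001110 matches 110xxxxx → 2-byte sequence.
Byte 1: 0xCE = 11001110, payload 01110 (5 bits).
Byte 2: 0x97 = 10010111 (10xxxxxx ✓), payload 010111.
Concatenate: 01110010111 = 0x397 (11 bits → U+0397).

U+0397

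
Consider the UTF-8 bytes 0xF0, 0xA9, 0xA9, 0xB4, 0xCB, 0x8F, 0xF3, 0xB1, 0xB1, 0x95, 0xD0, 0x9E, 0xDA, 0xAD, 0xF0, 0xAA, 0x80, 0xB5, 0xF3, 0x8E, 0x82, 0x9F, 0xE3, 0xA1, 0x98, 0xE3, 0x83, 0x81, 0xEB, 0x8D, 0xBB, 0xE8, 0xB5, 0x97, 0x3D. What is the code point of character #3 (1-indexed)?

Offset 0: leading byte 0xF0 = 11110000 → 4-byte char #1 = F0 A9 A9 B4.
Offset 4: leading byte 0xCB = 11001011 → 2-byte char #2 = CB 8F.
Offset 6: leading byte 0xF3 = 11110011 → 4-byte char #3 = F3 B1 B1 95.
Leading byte 0xF3 = 11110011 matches 11110xxx → 4-byte sequence.
Byte 1: 0xF3 = 11110011, payload 011 (3 bits).
Byte 2: 0xB1 = 10110001 (10xxxxxx ✓), payload 110001.
Byte 3: 0xB1 = 10110001 (10xxxxxx ✓), payload 110001.
Byte 4: 0x95 = 10010101 (10xxxxxx ✓), payload 010101.
Concatenate: 011110001110001010101 = 0xF1C55 (21 bits → U+F1C55).

U+F1C55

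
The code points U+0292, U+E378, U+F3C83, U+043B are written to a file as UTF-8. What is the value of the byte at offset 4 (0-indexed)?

0xB8

U+0292 → 2-byte form CA 92 at offsets 0–1.
U+E378 → 3-byte form EE 8D B8 at offsets 2–4.
Offset 4 falls in char 2's range; it's byte 3 of EE 8D B8 = 0xB8.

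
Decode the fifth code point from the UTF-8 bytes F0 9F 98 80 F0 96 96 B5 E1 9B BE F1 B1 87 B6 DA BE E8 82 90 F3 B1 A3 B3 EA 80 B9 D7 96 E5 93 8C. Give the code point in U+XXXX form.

Offset 0: leading byte 0xF0 = 11110000 → 4-byte char #1 = F0 9F 98 80.
Offset 4: leading byte 0xF0 = 11110000 → 4-byte char #2 = F0 96 96 B5.
Offset 8: leading byte 0xE1 = 11100001 → 3-byte char #3 = E1 9B BE.
Offset 11: leading byte 0xF1 = 11110001 → 4-byte char #4 = F1 B1 87 B6.
Offset 15: leading byte 0xDA = 11011010 → 2-byte char #5 = DA BE.
Leading byte 0xDA = 11011010 matches 110xxxxx → 2-byte sequence.
Byte 1: 0xDA = 11011010, payload 11010 (5 bits).
Byte 2: 0xBE = 10111110 (10xxxxxx ✓), payload 111110.
Concatenate: 11010111110 = 0x6BE (11 bits → U+06BE).

U+06BE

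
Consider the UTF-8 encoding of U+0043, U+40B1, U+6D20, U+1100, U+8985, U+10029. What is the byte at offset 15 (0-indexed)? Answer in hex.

0x80

U+0043 → 1-byte form 43 at offsets 0–0.
U+40B1 → 3-byte form E4 82 B1 at offsets 1–3.
U+6D20 → 3-byte form E6 B4 A0 at offsets 4–6.
U+1100 → 3-byte form E1 84 80 at offsets 7–9.
U+8985 → 3-byte form E8 A6 85 at offsets 10–12.
U+10029 → 4-byte form F0 90 80 A9 at offsets 13–16.
Offset 15 falls in char 6's range; it's byte 3 of F0 90 80 A9 = 0x80.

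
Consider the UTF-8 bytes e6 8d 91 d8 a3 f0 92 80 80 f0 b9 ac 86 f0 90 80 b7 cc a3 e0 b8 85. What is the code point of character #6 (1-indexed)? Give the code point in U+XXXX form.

U+0323

Offset 0: leading byte 0xE6 = 11100110 → 3-byte char #1 = E6 8D 91.
Offset 3: leading byte 0xD8 = 11011000 → 2-byte char #2 = D8 A3.
Offset 5: leading byte 0xF0 = 11110000 → 4-byte char #3 = F0 92 80 80.
Offset 9: leading byte 0xF0 = 11110000 → 4-byte char #4 = F0 B9 AC 86.
Offset 13: leading byte 0xF0 = 11110000 → 4-byte char #5 = F0 90 80 B7.
Offset 17: leading byte 0xCC = 11001100 → 2-byte char #6 = CC A3.
Leading byte 0xCC = 11001100 matches 110xxxxx → 2-byte sequence.
Byte 1: 0xCC = 11001100, payload 01100 (5 bits).
Byte 2: 0xA3 = 10100011 (10xxxxxx ✓), payload 100011.
Concatenate: 01100100011 = 0x323 (11 bits → U+0323).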